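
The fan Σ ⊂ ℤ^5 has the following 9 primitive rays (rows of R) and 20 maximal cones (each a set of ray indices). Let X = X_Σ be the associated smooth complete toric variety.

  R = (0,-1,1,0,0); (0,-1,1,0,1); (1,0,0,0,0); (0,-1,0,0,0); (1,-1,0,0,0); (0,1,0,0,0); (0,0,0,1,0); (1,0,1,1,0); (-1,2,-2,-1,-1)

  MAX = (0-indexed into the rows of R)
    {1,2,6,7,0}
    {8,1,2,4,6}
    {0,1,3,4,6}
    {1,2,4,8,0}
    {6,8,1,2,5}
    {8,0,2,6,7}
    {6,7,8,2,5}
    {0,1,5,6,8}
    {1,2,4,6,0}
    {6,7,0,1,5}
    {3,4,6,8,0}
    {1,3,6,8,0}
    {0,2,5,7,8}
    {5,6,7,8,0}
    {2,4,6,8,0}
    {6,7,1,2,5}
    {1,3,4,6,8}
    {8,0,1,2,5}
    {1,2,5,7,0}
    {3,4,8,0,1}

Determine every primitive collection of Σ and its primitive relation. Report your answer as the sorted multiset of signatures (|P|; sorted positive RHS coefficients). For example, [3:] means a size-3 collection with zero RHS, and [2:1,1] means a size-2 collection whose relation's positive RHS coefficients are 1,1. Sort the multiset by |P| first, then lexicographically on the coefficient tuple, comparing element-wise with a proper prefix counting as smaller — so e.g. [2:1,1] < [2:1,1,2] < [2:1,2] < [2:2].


|primitive collections| = 9. Relations:

  {3,5}:  v_{3} + v_{5} = 0  →  sig = [2:]
  {2,3}:  v_{2} + v_{3} = v_{4}  →  sig = [2:1]
  {4,5}:  v_{4} + v_{5} = v_{2}  →  sig = [2:1]
  {3,7}:  v_{3} + v_{7} = v_{0} + v_{2} + v_{6}  →  sig = [2:1,1,1]
  {4,7}:  v_{4} + v_{7} = v_{0} + 2·v_{2} + v_{6}  →  sig = [2:1,1,2]
  {1,7,8}:  v_{1} + v_{7} + v_{8} = v_{5}  →  sig = [3:1]
  {0,2,5,6}:  v_{0} + v_{2} + v_{5} + v_{6} = v_{7}  →  sig = [4:1]
  {0,1,2,6,8}:  v_{0} + v_{1} + v_{2} + v_{6} + v_{8} = 0  →  sig = [5:]
  {0,1,4,6,8}:  v_{0} + v_{1} + v_{4} + v_{6} + v_{8} = v_{3}  →  sig = [5:1]

Sorted signature multiset PRS(X):
[[2:], [2:1], [2:1], [2:1,1,1], [2:1,1,2], [3:1], [4:1], [5:], [5:1]]


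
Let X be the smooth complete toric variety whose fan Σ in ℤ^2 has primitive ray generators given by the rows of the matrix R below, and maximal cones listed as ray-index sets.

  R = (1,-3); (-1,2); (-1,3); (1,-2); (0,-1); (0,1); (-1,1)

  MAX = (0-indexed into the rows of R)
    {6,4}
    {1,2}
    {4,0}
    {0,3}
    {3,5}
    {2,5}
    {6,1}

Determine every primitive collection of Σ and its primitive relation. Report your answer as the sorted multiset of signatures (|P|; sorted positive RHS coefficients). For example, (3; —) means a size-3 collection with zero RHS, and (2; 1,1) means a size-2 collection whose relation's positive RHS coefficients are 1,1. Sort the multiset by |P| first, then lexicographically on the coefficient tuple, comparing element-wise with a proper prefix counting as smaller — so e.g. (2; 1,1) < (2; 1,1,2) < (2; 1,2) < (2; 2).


Δ(Σ) — 7 vertices, 14 min non-faces:

  P = {0,2}:  v_{0} + v_{2} = 0  ⟹  sig = (2; —)
  P = {1,3}:  v_{1} + v_{3} = 0  ⟹  sig = (2; —)
  P = {4,5}:  v_{4} + v_{5} = 0  ⟹  sig = (2; —)
  P = {0,1}:  v_{0} + v_{1} = v_{4}  ⟹  sig = (2; 1)
  P = {0,5}:  v_{0} + v_{5} = v_{3}  ⟹  sig = (2; 1)
  P = {1,4}:  v_{1} + v_{4} = v_{6}  ⟹  sig = (2; 1)
  P = {1,5}:  v_{1} + v_{5} = v_{2}  ⟹  sig = (2; 1)
  P = {2,3}:  v_{2} + v_{3} = v_{5}  ⟹  sig = (2; 1)
  P = {2,4}:  v_{2} + v_{4} = v_{1}  ⟹  sig = (2; 1)
  P = {3,4}:  v_{3} + v_{4} = v_{0}  ⟹  sig = (2; 1)
  P = {3,6}:  v_{3} + v_{6} = v_{4}  ⟹  sig = (2; 1)
  P = {5,6}:  v_{5} + v_{6} = v_{1}  ⟹  sig = (2; 1)
  P = {0,6}:  v_{0} + v_{6} = 2·v_{4}  ⟹  sig = (2; 2)
  P = {2,6}:  v_{2} + v_{6} = 2·v_{1}  ⟹  sig = (2; 2)

so the primitive-relation signature multiset is
[(2; —), (2; —), (2; —), (2; 1), (2; 1), (2; 1), (2; 1), (2; 1), (2; 1), (2; 1), (2; 1), (2; 1), (2; 2), (2; 2)]


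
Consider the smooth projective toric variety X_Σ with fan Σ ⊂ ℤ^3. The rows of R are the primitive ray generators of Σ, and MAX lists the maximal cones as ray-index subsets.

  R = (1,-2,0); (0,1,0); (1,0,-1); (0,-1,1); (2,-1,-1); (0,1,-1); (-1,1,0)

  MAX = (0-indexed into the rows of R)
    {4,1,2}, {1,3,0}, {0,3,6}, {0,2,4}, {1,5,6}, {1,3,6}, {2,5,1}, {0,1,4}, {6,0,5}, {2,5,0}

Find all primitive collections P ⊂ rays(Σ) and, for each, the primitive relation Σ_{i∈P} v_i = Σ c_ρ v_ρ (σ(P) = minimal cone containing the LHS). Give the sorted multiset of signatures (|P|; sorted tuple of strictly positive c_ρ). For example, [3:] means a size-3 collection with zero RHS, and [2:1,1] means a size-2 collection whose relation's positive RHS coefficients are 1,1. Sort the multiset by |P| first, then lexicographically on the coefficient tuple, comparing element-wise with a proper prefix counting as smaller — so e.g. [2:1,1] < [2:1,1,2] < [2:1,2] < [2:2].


Minimal non-faces — 9 found among 7 rays, 10 max cones:

  P={3,5}:  v_{3} + v_{5} = 0  so sig = [2:]
  P={2,6}:  v_{2} + v_{6} = v_{5}  so sig = [2:1]
  P={4,6}:  v_{4} + v_{6} = v_{2}  so sig = [2:1]
  P={2,3}:  v_{2} + v_{3} = v_{0} + v_{1}  so sig = [2:1,1]
  P={4,5}:  v_{4} + v_{5} = 2·v_{2}  so sig = [2:2]
  P={3,4}:  v_{3} + v_{4} = 2·v_{0} + 2·v_{1}  so sig = [2:2,2]
  P={0,1,6}:  v_{0} + v_{1} + v_{6} = 0  so sig = [3:]
  P={0,1,2}:  v_{0} + v_{1} + v_{2} = v_{4}  so sig = [3:1]
  P={0,1,5}:  v_{0} + v_{1} + v_{5} = v_{2}  so sig = [3:1]

Sorted signature multiset PRS(X):
    |P|=2: 6 collections, coeffs (), (1), (1), (1,1), (2), (2,2)
    |P|=3: 3 collections, coeffs (), (1), (1)


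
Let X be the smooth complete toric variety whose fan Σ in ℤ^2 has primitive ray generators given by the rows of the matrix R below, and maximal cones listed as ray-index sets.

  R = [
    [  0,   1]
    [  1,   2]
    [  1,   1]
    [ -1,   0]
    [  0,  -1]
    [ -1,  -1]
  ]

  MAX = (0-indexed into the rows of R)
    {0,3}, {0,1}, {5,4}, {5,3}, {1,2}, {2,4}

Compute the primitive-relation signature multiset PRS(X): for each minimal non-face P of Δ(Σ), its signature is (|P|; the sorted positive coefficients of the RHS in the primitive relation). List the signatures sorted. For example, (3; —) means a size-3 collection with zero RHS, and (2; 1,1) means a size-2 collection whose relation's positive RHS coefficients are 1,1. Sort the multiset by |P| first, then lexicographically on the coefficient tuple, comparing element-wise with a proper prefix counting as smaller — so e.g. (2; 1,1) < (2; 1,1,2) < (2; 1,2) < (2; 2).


Minimal non-faces — 9 found among 6 rays, 6 max cones:

  {0,4}:  v_{0} + v_{4} = 0  →  sig = (2; —)
  {2,5}:  v_{2} + v_{5} = 0  →  sig = (2; —)
  {0,2}:  v_{0} + v_{2} = v_{1}  →  sig = (2; 1)
  {0,5}:  v_{0} + v_{5} = v_{3}  →  sig = (2; 1)
  {1,4}:  v_{1} + v_{4} = v_{2}  →  sig = (2; 1)
  {1,5}:  v_{1} + v_{5} = v_{0}  →  sig = (2; 1)
  {2,3}:  v_{2} + v_{3} = v_{0}  →  sig = (2; 1)
  {3,4}:  v_{3} + v_{4} = v_{5}  →  sig = (2; 1)
  {1,3}:  v_{1} + v_{3} = 2·v_{0}  →  sig = (2; 2)

Hence PRS(X_Σ) =
    |P|=2: 9 collections, coeffs (), (), (1), (1), (1), (1), (1), (1), (2)


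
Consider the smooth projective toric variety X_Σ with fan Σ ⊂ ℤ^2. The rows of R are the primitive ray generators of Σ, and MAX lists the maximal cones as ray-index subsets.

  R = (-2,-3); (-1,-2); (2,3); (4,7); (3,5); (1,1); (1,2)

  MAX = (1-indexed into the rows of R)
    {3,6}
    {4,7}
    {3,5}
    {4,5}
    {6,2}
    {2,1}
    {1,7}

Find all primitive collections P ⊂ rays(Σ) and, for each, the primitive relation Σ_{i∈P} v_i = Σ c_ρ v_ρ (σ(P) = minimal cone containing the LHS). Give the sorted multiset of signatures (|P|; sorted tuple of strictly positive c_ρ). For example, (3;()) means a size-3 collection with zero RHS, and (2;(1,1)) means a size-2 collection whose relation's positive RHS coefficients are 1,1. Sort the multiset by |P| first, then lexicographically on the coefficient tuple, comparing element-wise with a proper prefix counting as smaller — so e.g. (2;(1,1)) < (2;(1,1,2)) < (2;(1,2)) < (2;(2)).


Σ has 14 primitive collections:

  P = {1,3}:  v_{1} + v_{3} = 0  →  sig = (2;())
  P = {2,7}:  v_{2} + v_{7} = 0  →  sig = (2;())
  P = {1,5}:  v_{1} + v_{5} = v_{7}  →  sig = (2;(1))
  P = {1,6}:  v_{1} + v_{6} = v_{2}  →  sig = (2;(1))
  P = {2,3}:  v_{2} + v_{3} = v_{6}  →  sig = (2;(1))
  P = {2,4}:  v_{2} + v_{4} = v_{5}  →  sig = (2;(1))
  P = {2,5}:  v_{2} + v_{5} = v_{3}  →  sig = (2;(1))
  P = {3,7}:  v_{3} + v_{7} = v_{5}  →  sig = (2;(1))
  P = {5,7}:  v_{5} + v_{7} = v_{4}  →  sig = (2;(1))
  P = {6,7}:  v_{6} + v_{7} = v_{3}  →  sig = (2;(1))
  P = {4,6}:  v_{4} + v_{6} = v_{3} + v_{5}  →  sig = (2;(1,1))
  P = {1,4}:  v_{1} + v_{4} = 2·v_{7}  →  sig = (2;(2))
  P = {3,4}:  v_{3} + v_{4} = 2·v_{5}  →  sig = (2;(2))
  P = {5,6}:  v_{5} + v_{6} = 2·v_{3}  →  sig = (2;(2))

Hence PRS(X_Σ) =
    (2;())
    (2;())
    (2;(1))
    (2;(1))
    (2;(1))
    (2;(1))
    (2;(1))
    (2;(1))
    (2;(1))
    (2;(1))
    (2;(1,1))
    (2;(2))
    (2;(2))
    (2;(2))


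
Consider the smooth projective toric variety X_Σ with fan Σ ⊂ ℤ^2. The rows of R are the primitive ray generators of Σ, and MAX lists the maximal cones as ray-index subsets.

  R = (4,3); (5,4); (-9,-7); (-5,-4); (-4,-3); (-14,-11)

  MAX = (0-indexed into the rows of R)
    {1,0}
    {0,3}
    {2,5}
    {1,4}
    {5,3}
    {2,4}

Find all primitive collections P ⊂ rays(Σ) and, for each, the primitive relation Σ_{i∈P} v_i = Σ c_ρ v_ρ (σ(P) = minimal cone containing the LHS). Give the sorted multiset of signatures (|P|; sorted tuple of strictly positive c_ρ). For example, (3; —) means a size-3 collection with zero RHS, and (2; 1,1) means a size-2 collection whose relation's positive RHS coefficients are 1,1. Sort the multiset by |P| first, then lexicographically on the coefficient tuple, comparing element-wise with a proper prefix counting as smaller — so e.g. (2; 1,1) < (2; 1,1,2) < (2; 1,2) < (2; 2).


9 minimal non-faces of Δ(Σ) (on 6 rays):

  P = {0,4}:  v_{0} + v_{4} = 0  ⟹  sig = (2; —)
  P = {1,3}:  v_{1} + v_{3} = 0  ⟹  sig = (2; —)
  P = {0,2}:  v_{0} + v_{2} = v_{3}  ⟹  sig = (2; 1)
  P = {1,2}:  v_{1} + v_{2} = v_{4}  ⟹  sig = (2; 1)
  P = {1,5}:  v_{1} + v_{5} = v_{2}  ⟹  sig = (2; 1)
  P = {2,3}:  v_{2} + v_{3} = v_{5}  ⟹  sig = (2; 1)
  P = {3,4}:  v_{3} + v_{4} = v_{2}  ⟹  sig = (2; 1)
  P = {0,5}:  v_{0} + v_{5} = 2·v_{3}  ⟹  sig = (2; 2)
  P = {4,5}:  v_{4} + v_{5} = 2·v_{2}  ⟹  sig = (2; 2)

so the primitive-relation signature multiset is
    |P|=2: 9 collections, coeffs (), (), (1), (1), (1), (1), (1), (2), (2)


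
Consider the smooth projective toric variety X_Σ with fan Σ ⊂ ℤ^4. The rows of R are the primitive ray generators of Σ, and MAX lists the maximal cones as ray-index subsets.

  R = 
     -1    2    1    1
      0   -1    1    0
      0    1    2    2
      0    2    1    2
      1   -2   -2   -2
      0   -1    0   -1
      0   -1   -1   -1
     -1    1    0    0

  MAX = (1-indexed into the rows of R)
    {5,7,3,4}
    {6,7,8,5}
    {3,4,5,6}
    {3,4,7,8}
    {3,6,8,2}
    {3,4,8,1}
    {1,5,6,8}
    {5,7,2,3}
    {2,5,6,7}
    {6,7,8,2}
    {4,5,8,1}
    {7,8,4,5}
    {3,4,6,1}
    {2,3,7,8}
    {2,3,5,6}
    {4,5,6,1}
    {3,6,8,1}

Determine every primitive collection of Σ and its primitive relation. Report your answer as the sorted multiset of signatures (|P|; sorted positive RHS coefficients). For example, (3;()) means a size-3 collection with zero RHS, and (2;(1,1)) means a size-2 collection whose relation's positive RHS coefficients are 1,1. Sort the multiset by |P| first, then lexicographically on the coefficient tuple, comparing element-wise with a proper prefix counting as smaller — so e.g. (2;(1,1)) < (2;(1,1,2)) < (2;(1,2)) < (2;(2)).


Primitive collections (9):

  P={1,7}:  v_{1} + v_{7} = v_{8}  ⇒ sig = (2;(1))
  P={2,4}:  v_{2} + v_{4} = v_{3}  ⇒ sig = (2;(1))
  P={1,2}:  v_{1} + v_{2} = v_{3} + v_{6} + v_{8}  ⇒ sig = (2;(1,1,1))
  P={3,5,8}:  v_{3} + v_{5} + v_{8} = 0  ⇒ sig = (3;())
  P={4,6,7}:  v_{4} + v_{6} + v_{7} = 0  ⇒ sig = (3;())
  P={3,6,7}:  v_{3} + v_{6} + v_{7} = v_{2}  ⇒ sig = (3;(1))
  P={4,6,8}:  v_{4} + v_{6} + v_{8} = v_{1}  ⇒ sig = (3;(1))
  P={1,3,5}:  v_{1} + v_{3} + v_{5} = v_{4} + v_{6}  ⇒ sig = (3;(1,1))
  P={2,5,8}:  v_{2} + v_{5} + v_{8} = v_{6} + v_{7}  ⇒ sig = (3;(1,1))

so the primitive-relation signature multiset is
[(2;(1)), (2;(1)), (2;(1,1,1)), (3;()), (3;()), (3;(1)), (3;(1)), (3;(1,1)), (3;(1,1))]


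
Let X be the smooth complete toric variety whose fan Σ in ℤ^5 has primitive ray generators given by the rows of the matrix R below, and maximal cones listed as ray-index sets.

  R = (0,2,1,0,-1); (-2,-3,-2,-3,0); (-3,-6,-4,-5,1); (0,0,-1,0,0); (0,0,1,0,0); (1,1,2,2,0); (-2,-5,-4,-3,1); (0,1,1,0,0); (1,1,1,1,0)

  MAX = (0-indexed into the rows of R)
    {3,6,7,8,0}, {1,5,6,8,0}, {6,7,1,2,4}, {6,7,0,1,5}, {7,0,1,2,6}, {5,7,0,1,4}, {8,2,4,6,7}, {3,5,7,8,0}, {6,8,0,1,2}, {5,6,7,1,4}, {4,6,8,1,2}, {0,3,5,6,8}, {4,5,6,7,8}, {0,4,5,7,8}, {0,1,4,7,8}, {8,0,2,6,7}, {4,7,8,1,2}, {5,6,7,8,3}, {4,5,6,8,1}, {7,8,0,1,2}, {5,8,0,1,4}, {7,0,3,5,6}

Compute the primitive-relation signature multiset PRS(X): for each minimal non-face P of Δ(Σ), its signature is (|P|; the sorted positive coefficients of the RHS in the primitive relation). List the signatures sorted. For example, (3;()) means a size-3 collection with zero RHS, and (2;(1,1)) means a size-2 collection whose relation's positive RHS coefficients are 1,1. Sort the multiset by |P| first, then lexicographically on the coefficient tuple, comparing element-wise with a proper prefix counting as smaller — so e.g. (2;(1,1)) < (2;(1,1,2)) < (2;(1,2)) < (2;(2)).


Primitive collections (9):

  P = {3,4}:  v_{3} + v_{4} = 0  so sig = (2;())
  P = {1,3}:  v_{1} + v_{3} = v_{0} + v_{6}  so sig = (2;(1,1))
  P = {2,3}:  v_{2} + v_{3} = v_{0} + 2·v_{6} + v_{7} + v_{8}  so sig = (2;(1,1,1,2))
  P = {2,5}:  v_{2} + v_{5} = 2·v_{4} + v_{6}  so sig = (2;(1,2))
  P = {0,4,6}:  v_{0} + v_{4} + v_{6} = v_{1}  so sig = (3;(1))
  P = {0,2,4}:  v_{0} + v_{2} + v_{4} = 2·v_{1} + v_{7} + v_{8}  so sig = (3;(1,1,2))
  P = {1,6,7,8}:  v_{1} + v_{6} + v_{7} + v_{8} = v_{2}  so sig = (4;(1))
  P = {1,5,7,8}:  v_{1} + v_{5} + v_{7} + v_{8} = 2·v_{4}  so sig = (4;(2))
  P = {0,5,6,7,8}:  v_{0} + v_{5} + v_{6} + v_{7} + v_{8} = v_{4}  so sig = (5;(1))

Hence PRS(X_Σ) =
    |P|=2: 4 collections, coeffs (), (1,1), (1,1,1,2), (1,2)
    |P|=3: 2 collections, coeffs (1), (1,1,2)
    |P|=4: 2 collections, coeffs (1), (2)
    |P|=5: 1 collection, coeffs (1)


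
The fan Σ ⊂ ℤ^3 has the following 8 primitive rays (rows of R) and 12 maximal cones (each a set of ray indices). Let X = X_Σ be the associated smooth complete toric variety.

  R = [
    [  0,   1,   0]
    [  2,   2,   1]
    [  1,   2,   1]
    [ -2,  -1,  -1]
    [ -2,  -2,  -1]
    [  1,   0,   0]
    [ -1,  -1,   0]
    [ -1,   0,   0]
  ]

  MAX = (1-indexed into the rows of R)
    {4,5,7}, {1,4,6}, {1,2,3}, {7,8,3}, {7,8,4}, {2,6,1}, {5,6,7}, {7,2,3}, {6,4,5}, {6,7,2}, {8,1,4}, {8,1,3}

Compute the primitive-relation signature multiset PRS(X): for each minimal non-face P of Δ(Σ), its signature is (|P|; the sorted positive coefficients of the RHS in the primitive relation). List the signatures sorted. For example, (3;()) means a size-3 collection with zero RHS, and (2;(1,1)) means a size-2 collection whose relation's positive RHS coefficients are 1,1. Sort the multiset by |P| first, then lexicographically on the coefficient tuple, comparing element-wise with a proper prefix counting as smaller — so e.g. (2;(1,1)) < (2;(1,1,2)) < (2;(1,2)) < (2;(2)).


Δ(Σ) — 8 vertices, 11 min non-faces:

  P = {2,5}:  v_{2} + v_{5} = 0 — sig = (2;())
  P = {6,8}:  v_{6} + v_{8} = 0 — sig = (2;())
  P = {1,5}:  v_{1} + v_{5} = v_{4} — sig = (2;(1))
  P = {1,7}:  v_{1} + v_{7} = v_{8} — sig = (2;(1))
  P = {2,4}:  v_{2} + v_{4} = v_{1} — sig = (2;(1))
  P = {2,8}:  v_{2} + v_{8} = v_{3} — sig = (2;(1))
  P = {3,5}:  v_{3} + v_{5} = v_{8} — sig = (2;(1))
  P = {3,6}:  v_{3} + v_{6} = v_{2} — sig = (2;(1))
  P = {3,4}:  v_{3} + v_{4} = v_{1} + v_{8} — sig = (2;(1,1))
  P = {5,8}:  v_{5} + v_{8} = v_{4} + v_{7} — sig = (2;(1,1))
  P = {4,6,7}:  v_{4} + v_{6} + v_{7} = v_{5} — sig = (3;(1))

Signatures (|P|; sorted positive RHS coefficients), sorted:
    (2;())
    (2;())
    (2;(1))
    (2;(1))
    (2;(1))
    (2;(1))
    (2;(1))
    (2;(1))
    (2;(1,1))
    (2;(1,1))
    (3;(1))


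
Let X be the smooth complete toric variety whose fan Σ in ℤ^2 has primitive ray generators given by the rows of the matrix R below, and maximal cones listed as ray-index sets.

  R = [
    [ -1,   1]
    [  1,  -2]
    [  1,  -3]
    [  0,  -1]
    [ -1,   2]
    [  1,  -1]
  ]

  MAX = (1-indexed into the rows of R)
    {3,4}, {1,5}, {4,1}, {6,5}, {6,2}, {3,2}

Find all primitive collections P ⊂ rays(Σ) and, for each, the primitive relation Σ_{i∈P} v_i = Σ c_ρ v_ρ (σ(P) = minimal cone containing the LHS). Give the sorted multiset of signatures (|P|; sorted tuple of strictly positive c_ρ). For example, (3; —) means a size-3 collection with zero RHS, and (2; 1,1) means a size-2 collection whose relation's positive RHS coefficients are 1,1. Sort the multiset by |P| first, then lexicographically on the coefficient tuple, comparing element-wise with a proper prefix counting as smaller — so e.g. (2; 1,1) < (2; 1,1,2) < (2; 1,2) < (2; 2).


Primitive collections (9):

  {1,6}:  v_{1} + v_{6} = 0  ⟹  sig = (2; —)
  {2,5}:  v_{2} + v_{5} = 0  ⟹  sig = (2; —)
  {1,2}:  v_{1} + v_{2} = v_{4}  ⟹  sig = (2; 1)
  {2,4}:  v_{2} + v_{4} = v_{3}  ⟹  sig = (2; 1)
  {3,5}:  v_{3} + v_{5} = v_{4}  ⟹  sig = (2; 1)
  {4,5}:  v_{4} + v_{5} = v_{1}  ⟹  sig = (2; 1)
  {4,6}:  v_{4} + v_{6} = v_{2}  ⟹  sig = (2; 1)
  {1,3}:  v_{1} + v_{3} = 2·v_{4}  ⟹  sig = (2; 2)
  {3,6}:  v_{3} + v_{6} = 2·v_{2}  ⟹  sig = (2; 2)

Hence PRS(X_Σ) =
{ (2; —) ×2,  (2; 1) ×5,  (2; 2) ×2 }


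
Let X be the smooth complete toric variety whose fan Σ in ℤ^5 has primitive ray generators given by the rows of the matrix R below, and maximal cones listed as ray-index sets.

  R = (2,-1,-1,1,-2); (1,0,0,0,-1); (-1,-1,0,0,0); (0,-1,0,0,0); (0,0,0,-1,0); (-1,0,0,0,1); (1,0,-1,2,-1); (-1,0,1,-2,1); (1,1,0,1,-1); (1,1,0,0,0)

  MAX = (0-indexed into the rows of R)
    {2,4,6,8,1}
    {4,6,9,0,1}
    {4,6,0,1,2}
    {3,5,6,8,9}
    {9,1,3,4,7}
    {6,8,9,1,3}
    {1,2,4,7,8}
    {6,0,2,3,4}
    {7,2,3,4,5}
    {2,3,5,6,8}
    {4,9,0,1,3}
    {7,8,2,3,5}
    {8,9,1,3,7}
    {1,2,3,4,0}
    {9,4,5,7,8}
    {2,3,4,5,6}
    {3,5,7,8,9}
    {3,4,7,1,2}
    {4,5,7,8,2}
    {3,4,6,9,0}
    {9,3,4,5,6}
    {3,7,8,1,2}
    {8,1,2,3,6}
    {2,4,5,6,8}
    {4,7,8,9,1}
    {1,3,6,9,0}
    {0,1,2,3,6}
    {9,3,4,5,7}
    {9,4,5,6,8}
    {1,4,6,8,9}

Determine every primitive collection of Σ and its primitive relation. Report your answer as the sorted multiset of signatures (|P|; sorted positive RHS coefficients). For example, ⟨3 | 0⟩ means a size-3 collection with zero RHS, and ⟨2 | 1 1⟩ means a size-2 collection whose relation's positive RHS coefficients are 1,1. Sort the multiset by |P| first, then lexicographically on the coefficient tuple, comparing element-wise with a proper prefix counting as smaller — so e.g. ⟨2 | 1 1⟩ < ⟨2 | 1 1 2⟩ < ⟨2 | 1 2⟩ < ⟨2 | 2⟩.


8 minimal non-faces of Δ(Σ) (on 10 rays):

  {1,5}:  v_{1} + v_{5} = 0  ⇒ sig = ⟨2 | 0⟩
  {2,9}:  v_{2} + v_{9} = 0  ⇒ sig = ⟨2 | 0⟩
  {6,7}:  v_{6} + v_{7} = 0  ⇒ sig = ⟨2 | 0⟩
  {0,5}:  v_{0} + v_{5} = v_{3} + v_{4} + v_{6}  ⇒ sig = ⟨2 | 1 1 1⟩
  {0,7}:  v_{0} + v_{7} = v_{1} + v_{3} + v_{4}  ⇒ sig = ⟨2 | 1 1 1⟩
  {0,8}:  v_{0} + v_{8} = 2·v_{1} + v_{6}  ⇒ sig = ⟨2 | 1 2⟩
  {3,4,8}:  v_{3} + v_{4} + v_{8} = v_{1}  ⇒ sig = ⟨3 | 1⟩
  {1,3,4,6}:  v_{1} + v_{3} + v_{4} + v_{6} = v_{0}  ⇒ sig = ⟨4 | 1⟩

Hence PRS(X_Σ) =
    |P|=2: 6 collections, coeffs (), (), (), (1,1,1), (1,1,1), (1,2)
    |P|=3: 1 collection, coeffs (1)
    |P|=4: 1 collection, coeffs (1)


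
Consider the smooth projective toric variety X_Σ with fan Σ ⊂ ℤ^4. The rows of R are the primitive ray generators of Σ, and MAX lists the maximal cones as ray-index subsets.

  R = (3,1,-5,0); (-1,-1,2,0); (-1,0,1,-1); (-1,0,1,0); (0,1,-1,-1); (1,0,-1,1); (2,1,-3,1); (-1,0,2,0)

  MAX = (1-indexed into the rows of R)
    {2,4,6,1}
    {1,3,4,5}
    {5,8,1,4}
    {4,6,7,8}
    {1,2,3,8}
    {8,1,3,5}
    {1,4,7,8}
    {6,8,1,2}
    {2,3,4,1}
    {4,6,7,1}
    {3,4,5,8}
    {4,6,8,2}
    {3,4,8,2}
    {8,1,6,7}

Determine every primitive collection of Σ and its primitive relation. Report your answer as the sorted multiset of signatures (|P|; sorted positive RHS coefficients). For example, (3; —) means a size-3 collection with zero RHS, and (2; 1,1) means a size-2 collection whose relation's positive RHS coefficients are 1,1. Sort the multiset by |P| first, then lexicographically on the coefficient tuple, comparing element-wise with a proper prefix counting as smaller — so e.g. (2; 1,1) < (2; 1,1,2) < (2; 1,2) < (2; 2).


Minimal non-faces — 9 found among 8 rays, 14 max cones:

  P = {3,6}:  v_{3} + v_{6} = 0 — sig = (2; —)
  P = {2,5}:  v_{2} + v_{5} = v_{3} — sig = (2; 1)
  P = {2,7}:  v_{2} + v_{7} = v_{6} — sig = (2; 1)
  P = {3,7}:  v_{3} + v_{7} = v_{1} + v_{4} + v_{8} — sig = (2; 1,1,1)
  P = {5,6}:  v_{5} + v_{6} = v_{1} + v_{4} + v_{8} — sig = (2; 1,1,1)
  P = {5,7}:  v_{5} + v_{7} = 2·v_{1} + 2·v_{4} + 2·v_{8} — sig = (2; 2,2,2)
  P = {1,2,4,8}:  v_{1} + v_{2} + v_{4} + v_{8} = 0 — sig = (4; —)
  P = {1,3,4,8}:  v_{1} + v_{3} + v_{4} + v_{8} = v_{5} — sig = (4; 1)
  P = {1,4,6,8}:  v_{1} + v_{4} + v_{6} + v_{8} = v_{7} — sig = (4; 1)

so the primitive-relation signature multiset is
{ (2; —),  (2; 1) ×2,  (2; 1,1,1) ×2,  (2; 2,2,2),  (4; —),  (4; 1) ×2 }


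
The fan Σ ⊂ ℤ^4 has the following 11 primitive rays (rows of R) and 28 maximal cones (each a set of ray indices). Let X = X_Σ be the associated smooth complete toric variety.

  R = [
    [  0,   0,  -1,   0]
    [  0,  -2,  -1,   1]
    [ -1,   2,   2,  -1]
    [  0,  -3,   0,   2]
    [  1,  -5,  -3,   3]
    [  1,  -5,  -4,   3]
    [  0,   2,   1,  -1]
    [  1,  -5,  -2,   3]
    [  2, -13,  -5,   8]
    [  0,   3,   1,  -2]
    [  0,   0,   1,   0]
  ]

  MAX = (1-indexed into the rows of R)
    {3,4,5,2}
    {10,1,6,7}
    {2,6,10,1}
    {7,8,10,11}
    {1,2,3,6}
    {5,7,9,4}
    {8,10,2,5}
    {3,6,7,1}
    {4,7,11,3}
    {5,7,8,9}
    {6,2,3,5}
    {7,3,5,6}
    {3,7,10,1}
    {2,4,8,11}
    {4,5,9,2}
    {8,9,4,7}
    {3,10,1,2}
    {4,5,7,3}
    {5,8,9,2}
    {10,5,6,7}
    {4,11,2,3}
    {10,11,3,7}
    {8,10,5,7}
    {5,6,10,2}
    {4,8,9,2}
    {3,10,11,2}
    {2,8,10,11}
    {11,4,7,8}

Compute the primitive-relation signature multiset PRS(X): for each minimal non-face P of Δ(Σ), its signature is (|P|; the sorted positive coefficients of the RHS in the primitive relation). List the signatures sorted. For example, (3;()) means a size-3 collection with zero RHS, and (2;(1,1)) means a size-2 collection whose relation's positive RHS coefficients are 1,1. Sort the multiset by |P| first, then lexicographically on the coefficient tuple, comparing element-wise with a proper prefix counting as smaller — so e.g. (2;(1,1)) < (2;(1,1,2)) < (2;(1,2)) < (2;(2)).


The 19 primitive collections of Σ (r=11, n=4):

  P={1,11}:  v_{1} + v_{11} = 0  →  sig = (2;())
  P={2,7}:  v_{2} + v_{7} = 0  →  sig = (2;())
  P={1,5}:  v_{1} + v_{5} = v_{6}  →  sig = (2;(1))
  P={1,8}:  v_{1} + v_{8} = v_{5}  →  sig = (2;(1))
  P={3,8}:  v_{3} + v_{8} = v_{4}  →  sig = (2;(1))
  P={4,10}:  v_{4} + v_{10} = v_{11}  →  sig = (2;(1))
  P={5,11}:  v_{5} + v_{11} = v_{8}  →  sig = (2;(1))
  P={6,11}:  v_{6} + v_{11} = v_{5}  →  sig = (2;(1))
  P={1,4}:  v_{1} + v_{4} = v_{3} + v_{5}  →  sig = (2;(1,1))
  P={1,9}:  v_{1} + v_{9} = v_{4} + 2·v_{5}  →  sig = (2;(1,2))
  P={3,9}:  v_{3} + v_{9} = 2·v_{4} + v_{5}  →  sig = (2;(1,2))
  P={4,6}:  v_{4} + v_{6} = v_{3} + 2·v_{5}  →  sig = (2;(1,2))
  P={9,11}:  v_{9} + v_{11} = v_{4} + 2·v_{8}  →  sig = (2;(1,2))
  P={6,9}:  v_{6} + v_{9} = v_{4} + 3·v_{5}  →  sig = (2;(1,3))
  P={6,8}:  v_{6} + v_{8} = 2·v_{5}  →  sig = (2;(2))
  P={9,10}:  v_{9} + v_{10} = 2·v_{8}  →  sig = (2;(2))
  P={3,5,10}:  v_{3} + v_{5} + v_{10} = 0  →  sig = (3;())
  P={3,6,10}:  v_{3} + v_{6} + v_{10} = v_{1}  →  sig = (3;(1))
  P={4,5,8}:  v_{4} + v_{5} + v_{8} = v_{9}  →  sig = (3;(1))

so the primitive-relation signature multiset is
{ (2;()) ×2,  (2;(1)) ×6,  (2;(1,1)),  (2;(1,2)) ×4,  (2;(1,3)),  (2;(2)) ×2,  (3;()),  (3;(1)) ×2 }


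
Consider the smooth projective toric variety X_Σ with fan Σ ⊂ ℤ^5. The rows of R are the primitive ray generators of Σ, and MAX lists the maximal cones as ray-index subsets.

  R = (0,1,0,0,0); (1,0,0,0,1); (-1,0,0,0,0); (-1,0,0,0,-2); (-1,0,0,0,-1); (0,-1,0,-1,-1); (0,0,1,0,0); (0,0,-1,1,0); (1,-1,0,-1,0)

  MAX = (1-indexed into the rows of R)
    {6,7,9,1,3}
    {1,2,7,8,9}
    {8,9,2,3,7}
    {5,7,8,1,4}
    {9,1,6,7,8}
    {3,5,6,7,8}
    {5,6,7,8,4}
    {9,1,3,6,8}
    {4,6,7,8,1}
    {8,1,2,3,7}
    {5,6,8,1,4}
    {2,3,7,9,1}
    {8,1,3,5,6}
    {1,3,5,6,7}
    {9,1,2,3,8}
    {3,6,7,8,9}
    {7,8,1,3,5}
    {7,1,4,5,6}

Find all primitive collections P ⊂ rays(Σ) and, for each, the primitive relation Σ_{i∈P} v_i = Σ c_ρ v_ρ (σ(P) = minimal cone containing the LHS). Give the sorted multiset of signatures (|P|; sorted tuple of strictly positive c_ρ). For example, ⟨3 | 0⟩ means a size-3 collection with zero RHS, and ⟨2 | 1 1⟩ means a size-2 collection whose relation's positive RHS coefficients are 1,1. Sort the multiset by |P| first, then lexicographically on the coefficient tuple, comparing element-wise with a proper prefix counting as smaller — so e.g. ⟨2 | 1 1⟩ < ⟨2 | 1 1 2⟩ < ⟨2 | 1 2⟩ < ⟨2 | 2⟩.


Primitive collections (9):

  {2,5}:  v_{2} + v_{5} = 0  so sig = ⟨2 | 0⟩
  {2,6}:  v_{2} + v_{6} = v_{9}  so sig = ⟨2 | 1⟩
  {5,9}:  v_{5} + v_{9} = v_{6}  so sig = ⟨2 | 1⟩
  {2,4}:  v_{2} + v_{4} = v_{1} + v_{6} + v_{7} + v_{8}  so sig = ⟨2 | 1 1 1 1⟩
  {4,9}:  v_{4} + v_{9} = v_{1} + 2·v_{6} + v_{7} + v_{8}  so sig = ⟨2 | 1 1 1 2⟩
  {3,4}:  v_{3} + v_{4} = 2·v_{5}  so sig = ⟨2 | 2⟩
  {1,3,7,8,9}:  v_{1} + v_{3} + v_{7} + v_{8} + v_{9} = 0  so sig = ⟨5 | 0⟩
  {1,3,6,7,8}:  v_{1} + v_{3} + v_{6} + v_{7} + v_{8} = v_{5}  so sig = ⟨5 | 1⟩
  {1,5,6,7,8}:  v_{1} + v_{5} + v_{6} + v_{7} + v_{8} = v_{4}  so sig = ⟨5 | 1⟩

Sorted signature multiset PRS(X):
[⟨2 | 0⟩, ⟨2 | 1⟩, ⟨2 | 1⟩, ⟨2 | 1 1 1 1⟩, ⟨2 | 1 1 1 2⟩, ⟨2 | 2⟩, ⟨5 | 0⟩, ⟨5 | 1⟩, ⟨5 | 1⟩]


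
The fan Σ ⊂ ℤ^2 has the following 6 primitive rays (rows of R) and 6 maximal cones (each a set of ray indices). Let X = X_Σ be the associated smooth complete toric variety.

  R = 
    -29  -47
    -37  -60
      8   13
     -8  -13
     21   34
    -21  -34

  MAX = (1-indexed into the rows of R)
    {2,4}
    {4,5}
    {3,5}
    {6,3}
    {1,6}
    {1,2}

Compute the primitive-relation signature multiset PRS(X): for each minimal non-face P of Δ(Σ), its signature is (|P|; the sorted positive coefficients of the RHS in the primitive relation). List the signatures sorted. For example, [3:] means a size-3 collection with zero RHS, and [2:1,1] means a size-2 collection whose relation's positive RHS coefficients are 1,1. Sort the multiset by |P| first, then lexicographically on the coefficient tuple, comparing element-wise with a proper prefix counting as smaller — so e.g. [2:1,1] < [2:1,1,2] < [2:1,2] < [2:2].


Δ(Σ) — 6 vertices, 9 min non-faces:

  • {3,4}:  v_{3} + v_{4} = 0  ⟹  sig = [2:]
  • {5,6}:  v_{5} + v_{6} = 0  ⟹  sig = [2:]
  • {1,3}:  v_{1} + v_{3} = v_{6}  ⟹  sig = [2:1]
  • {1,4}:  v_{1} + v_{4} = v_{2}  ⟹  sig = [2:1]
  • {1,5}:  v_{1} + v_{5} = v_{4}  ⟹  sig = [2:1]
  • {2,3}:  v_{2} + v_{3} = v_{1}  ⟹  sig = [2:1]
  • {4,6}:  v_{4} + v_{6} = v_{1}  ⟹  sig = [2:1]
  • {2,5}:  v_{2} + v_{5} = 2·v_{4}  ⟹  sig = [2:2]
  • {2,6}:  v_{2} + v_{6} = 2·v_{1}  ⟹  sig = [2:2]

Signatures (|P|; sorted positive RHS coefficients), sorted:
    [2:]
    [2:]
    [2:1]
    [2:1]
    [2:1]
    [2:1]
    [2:1]
    [2:2]
    [2:2]


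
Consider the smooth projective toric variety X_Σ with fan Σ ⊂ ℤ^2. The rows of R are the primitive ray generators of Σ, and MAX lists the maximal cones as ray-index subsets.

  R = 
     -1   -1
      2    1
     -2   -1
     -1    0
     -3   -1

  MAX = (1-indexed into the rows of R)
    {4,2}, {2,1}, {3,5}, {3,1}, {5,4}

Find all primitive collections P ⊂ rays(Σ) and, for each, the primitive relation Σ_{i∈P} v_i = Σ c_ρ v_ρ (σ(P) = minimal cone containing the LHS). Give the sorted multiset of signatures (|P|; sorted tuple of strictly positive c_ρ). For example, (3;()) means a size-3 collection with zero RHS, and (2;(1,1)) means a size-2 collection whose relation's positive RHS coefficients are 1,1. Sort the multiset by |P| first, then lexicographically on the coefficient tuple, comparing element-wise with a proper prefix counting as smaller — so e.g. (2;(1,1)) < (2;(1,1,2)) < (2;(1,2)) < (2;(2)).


5 collections generate NE(X_Σ); each relation:

  P = {2,3}:  v_{2} + v_{3} = 0  ⟹  sig = (2;())
  P = {1,4}:  v_{1} + v_{4} = v_{3}  ⟹  sig = (2;(1))
  P = {2,5}:  v_{2} + v_{5} = v_{4}  ⟹  sig = (2;(1))
  P = {3,4}:  v_{3} + v_{4} = v_{5}  ⟹  sig = (2;(1))
  P = {1,5}:  v_{1} + v_{5} = 2·v_{3}  ⟹  sig = (2;(2))

Sorted signature multiset PRS(X):
[(2;()), (2;(1)), (2;(1)), (2;(1)), (2;(2))]


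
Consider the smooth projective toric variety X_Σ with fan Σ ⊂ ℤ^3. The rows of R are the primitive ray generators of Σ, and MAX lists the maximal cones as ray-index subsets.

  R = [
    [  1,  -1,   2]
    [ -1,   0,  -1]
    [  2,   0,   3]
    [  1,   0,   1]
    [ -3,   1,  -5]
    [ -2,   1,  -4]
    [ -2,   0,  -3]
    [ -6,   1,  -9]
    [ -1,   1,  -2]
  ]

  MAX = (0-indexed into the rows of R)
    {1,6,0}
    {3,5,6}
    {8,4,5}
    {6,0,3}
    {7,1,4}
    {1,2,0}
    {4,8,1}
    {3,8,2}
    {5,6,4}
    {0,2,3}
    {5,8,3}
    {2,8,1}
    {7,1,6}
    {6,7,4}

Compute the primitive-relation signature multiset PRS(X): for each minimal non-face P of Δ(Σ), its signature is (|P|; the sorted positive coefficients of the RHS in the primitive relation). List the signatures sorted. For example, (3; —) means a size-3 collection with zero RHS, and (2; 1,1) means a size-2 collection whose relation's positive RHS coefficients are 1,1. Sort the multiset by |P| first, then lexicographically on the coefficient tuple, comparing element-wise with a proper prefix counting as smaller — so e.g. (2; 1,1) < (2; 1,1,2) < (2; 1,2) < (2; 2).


Primitive collections (16):

  {0,8}:  v_{0} + v_{8} = 0  ⇒ sig = (2; —)
  {1,3}:  v_{1} + v_{3} = 0  ⇒ sig = (2; —)
  {2,6}:  v_{2} + v_{6} = 0  ⇒ sig = (2; —)
  {0,4}:  v_{0} + v_{4} = v_{6}  ⇒ sig = (2; 1)
  {1,5}:  v_{1} + v_{5} = v_{4}  ⇒ sig = (2; 1)
  {2,4}:  v_{2} + v_{4} = v_{8}  ⇒ sig = (2; 1)
  {3,4}:  v_{3} + v_{4} = v_{5}  ⇒ sig = (2; 1)
  {6,8}:  v_{6} + v_{8} = v_{4}  ⇒ sig = (2; 1)
  {0,5}:  v_{0} + v_{5} = v_{3} + v_{6}  ⇒ sig = (2; 1,1)
  {2,5}:  v_{2} + v_{5} = v_{3} + v_{8}  ⇒ sig = (2; 1,1)
  {2,7}:  v_{2} + v_{7} = v_{1} + v_{4}  ⇒ sig = (2; 1,1)
  {3,7}:  v_{3} + v_{7} = v_{4} + v_{6}  ⇒ sig = (2; 1,1)
  {0,7}:  v_{0} + v_{7} = v_{1} + 2·v_{6}  ⇒ sig = (2; 1,2)
  {5,7}:  v_{5} + v_{7} = 2·v_{4} + v_{6}  ⇒ sig = (2; 1,2)
  {7,8}:  v_{7} + v_{8} = v_{1} + 2·v_{4}  ⇒ sig = (2; 1,2)
  {1,4,6}:  v_{1} + v_{4} + v_{6} = v_{7}  ⇒ sig = (3; 1)

Sorted signature multiset PRS(X):
[(2; —), (2; —), (2; —), (2; 1), (2; 1), (2; 1), (2; 1), (2; 1), (2; 1,1), (2; 1,1), (2; 1,1), (2; 1,1), (2; 1,2), (2; 1,2), (2; 1,2), (3; 1)]


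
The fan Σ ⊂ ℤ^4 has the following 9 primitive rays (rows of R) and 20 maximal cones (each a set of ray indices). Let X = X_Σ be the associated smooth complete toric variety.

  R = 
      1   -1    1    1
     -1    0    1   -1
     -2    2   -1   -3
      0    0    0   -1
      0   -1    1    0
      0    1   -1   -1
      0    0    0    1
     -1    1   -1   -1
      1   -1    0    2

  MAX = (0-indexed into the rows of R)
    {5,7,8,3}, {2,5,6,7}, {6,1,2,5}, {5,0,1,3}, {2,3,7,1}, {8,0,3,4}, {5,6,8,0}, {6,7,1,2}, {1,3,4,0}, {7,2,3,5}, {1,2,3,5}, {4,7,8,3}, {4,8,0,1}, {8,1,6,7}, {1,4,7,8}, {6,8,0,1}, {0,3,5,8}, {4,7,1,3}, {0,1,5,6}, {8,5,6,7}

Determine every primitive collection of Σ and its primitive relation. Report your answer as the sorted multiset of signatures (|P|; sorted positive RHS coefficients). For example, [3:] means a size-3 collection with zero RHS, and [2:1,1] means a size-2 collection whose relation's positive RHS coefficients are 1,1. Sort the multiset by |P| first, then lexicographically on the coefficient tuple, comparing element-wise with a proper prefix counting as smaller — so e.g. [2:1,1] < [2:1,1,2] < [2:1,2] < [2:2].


Minimal non-faces — 10 found among 9 rays, 20 max cones:

  • {0,7}:  v_{0} + v_{7} = 0  so sig = [2:]
  • {3,6}:  v_{3} + v_{6} = 0  so sig = [2:]
  • {2,8}:  v_{2} + v_{8} = v_{7}  so sig = [2:1]
  • {4,5}:  v_{4} + v_{5} = v_{3}  so sig = [2:1]
  • {0,2}:  v_{0} + v_{2} = v_{1} + v_{5}  so sig = [2:1,1]
  • {4,6}:  v_{4} + v_{6} = v_{1} + v_{8}  so sig = [2:1,1]
  • {2,4}:  v_{2} + v_{4} = v_{1} + v_{3} + v_{7}  so sig = [2:1,1,1]
  • {1,5,8}:  v_{1} + v_{5} + v_{8} = 0  so sig = [3:]
  • {1,3,8}:  v_{1} + v_{3} + v_{8} = v_{4}  so sig = [3:1]
  • {1,5,7}:  v_{1} + v_{5} + v_{7} = v_{2}  so sig = [3:1]

so the primitive-relation signature multiset is
[[2:], [2:], [2:1], [2:1], [2:1,1], [2:1,1], [2:1,1,1], [3:], [3:1], [3:1]]


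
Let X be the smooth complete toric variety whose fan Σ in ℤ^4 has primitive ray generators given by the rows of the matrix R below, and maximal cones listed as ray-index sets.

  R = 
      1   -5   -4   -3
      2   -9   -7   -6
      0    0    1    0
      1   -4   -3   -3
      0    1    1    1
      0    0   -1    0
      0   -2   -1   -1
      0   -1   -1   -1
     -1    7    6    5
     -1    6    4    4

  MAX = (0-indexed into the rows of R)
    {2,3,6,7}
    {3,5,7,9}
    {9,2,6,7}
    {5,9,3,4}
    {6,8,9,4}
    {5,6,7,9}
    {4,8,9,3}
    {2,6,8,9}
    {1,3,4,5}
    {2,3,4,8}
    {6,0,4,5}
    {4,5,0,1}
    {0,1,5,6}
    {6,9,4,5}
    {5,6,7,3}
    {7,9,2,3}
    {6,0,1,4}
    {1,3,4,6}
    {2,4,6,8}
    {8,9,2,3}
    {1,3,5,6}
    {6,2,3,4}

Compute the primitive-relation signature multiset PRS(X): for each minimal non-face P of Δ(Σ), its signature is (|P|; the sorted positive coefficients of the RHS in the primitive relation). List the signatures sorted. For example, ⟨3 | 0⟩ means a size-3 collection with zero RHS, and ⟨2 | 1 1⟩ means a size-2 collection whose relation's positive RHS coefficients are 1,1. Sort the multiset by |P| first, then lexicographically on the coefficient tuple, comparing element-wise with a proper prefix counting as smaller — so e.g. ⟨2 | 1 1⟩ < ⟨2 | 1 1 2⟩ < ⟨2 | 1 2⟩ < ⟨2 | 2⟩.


18 minimal non-faces of Δ(Σ) (on 10 rays):

  P={2,5}:  v_{2} + v_{5} = 0  so sig = ⟨2 | 0⟩
  P={4,7}:  v_{4} + v_{7} = 0  so sig = ⟨2 | 0⟩
  P={0,3}:  v_{0} + v_{3} = v_{1}  so sig = ⟨2 | 1⟩
  P={0,9}:  v_{0} + v_{9} = v_{4} + v_{5}  so sig = ⟨2 | 1 1⟩
  P={5,8}:  v_{5} + v_{8} = v_{4} + v_{9}  so sig = ⟨2 | 1 1⟩
  P={7,8}:  v_{7} + v_{8} = v_{2} + v_{9}  so sig = ⟨2 | 1 1⟩
  P={0,2}:  v_{0} + v_{2} = v_{3} + v_{4} + v_{6}  so sig = ⟨2 | 1 1 1⟩
  P={0,7}:  v_{0} + v_{7} = v_{3} + v_{5} + v_{6}  so sig = ⟨2 | 1 1 1⟩
  P={1,9}:  v_{1} + v_{9} = v_{3} + v_{4} + v_{5}  so sig = ⟨2 | 1 1 1⟩
  P={1,2}:  v_{1} + v_{2} = 2·v_{3} + v_{4} + v_{6}  so sig = ⟨2 | 1 1 2⟩
  P={1,7}:  v_{1} + v_{7} = 2·v_{3} + v_{5} + v_{6}  so sig = ⟨2 | 1 1 2⟩
  P={1,8}:  v_{1} + v_{8} = v_{3} + 2·v_{4}  so sig = ⟨2 | 1 2⟩
  P={0,8}:  v_{0} + v_{8} = 2·v_{4}  so sig = ⟨2 | 2⟩
  P={3,6,9}:  v_{3} + v_{6} + v_{9} = 0  so sig = ⟨3 | 0⟩
  P={2,4,9}:  v_{2} + v_{4} + v_{9} = v_{8}  so sig = ⟨3 | 1⟩
  P={3,6,8}:  v_{3} + v_{6} + v_{8} = v_{2} + v_{4}  so sig = ⟨3 | 1 1⟩
  P={3,4,5,6}:  v_{3} + v_{4} + v_{5} + v_{6} = v_{0}  so sig = ⟨4 | 1⟩
  P={1,4,5,6}:  v_{1} + v_{4} + v_{5} + v_{6} = 2·v_{0}  so sig = ⟨4 | 2⟩

Signatures (|P|; sorted positive RHS coefficients), sorted:
{ ⟨2 | 0⟩ ×2,  ⟨2 | 1⟩,  ⟨2 | 1 1⟩ ×3,  ⟨2 | 1 1 1⟩ ×3,  ⟨2 | 1 1 2⟩ ×2,  ⟨2 | 1 2⟩,  ⟨2 | 2⟩,  ⟨3 | 0⟩,  ⟨3 | 1⟩,  ⟨3 | 1 1⟩,  ⟨4 | 1⟩,  ⟨4 | 2⟩ }


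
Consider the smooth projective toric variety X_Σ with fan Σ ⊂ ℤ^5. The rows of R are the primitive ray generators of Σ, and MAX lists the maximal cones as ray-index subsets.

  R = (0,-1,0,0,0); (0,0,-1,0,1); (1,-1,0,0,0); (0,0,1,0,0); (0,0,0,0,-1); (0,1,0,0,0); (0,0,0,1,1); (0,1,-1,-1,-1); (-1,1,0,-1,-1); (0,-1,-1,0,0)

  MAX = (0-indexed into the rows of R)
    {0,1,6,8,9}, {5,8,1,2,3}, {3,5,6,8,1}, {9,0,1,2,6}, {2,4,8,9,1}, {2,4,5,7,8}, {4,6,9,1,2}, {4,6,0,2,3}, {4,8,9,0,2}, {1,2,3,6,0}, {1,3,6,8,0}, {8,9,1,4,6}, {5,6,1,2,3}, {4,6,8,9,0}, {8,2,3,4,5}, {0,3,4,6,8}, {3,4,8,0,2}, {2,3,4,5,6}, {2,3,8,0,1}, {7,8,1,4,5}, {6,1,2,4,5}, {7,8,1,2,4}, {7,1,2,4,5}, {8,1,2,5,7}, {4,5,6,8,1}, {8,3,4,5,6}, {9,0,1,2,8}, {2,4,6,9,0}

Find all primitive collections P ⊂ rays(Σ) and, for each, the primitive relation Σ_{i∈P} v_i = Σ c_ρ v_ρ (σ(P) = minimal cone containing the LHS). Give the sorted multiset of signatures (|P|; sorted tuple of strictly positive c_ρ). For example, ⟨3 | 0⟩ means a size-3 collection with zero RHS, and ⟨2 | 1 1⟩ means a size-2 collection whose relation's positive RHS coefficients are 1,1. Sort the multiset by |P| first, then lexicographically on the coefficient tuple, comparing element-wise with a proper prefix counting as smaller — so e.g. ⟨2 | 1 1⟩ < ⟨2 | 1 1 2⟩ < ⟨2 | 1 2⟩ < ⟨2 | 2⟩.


Σ has 11 primitive collections:

  • {0,5}:  v_{0} + v_{5} = 0 ; sig = ⟨2 | 0⟩
  • {3,9}:  v_{3} + v_{9} = v_{0} ; sig = ⟨2 | 1⟩
  • {5,9}:  v_{5} + v_{9} = v_{1} + v_{4} ; sig = ⟨2 | 1 1⟩
  • {3,7}:  v_{3} + v_{7} = v_{2} + v_{5} + v_{8} ; sig = ⟨2 | 1 1 1⟩
  • {6,7}:  v_{6} + v_{7} = v_{1} + v_{4} + v_{5} ; sig = ⟨2 | 1 1 1⟩
  • {0,7}:  v_{0} + v_{7} = v_{1} + v_{2} + v_{4} + v_{8} ; sig = ⟨2 | 1 1 1 1⟩
  • {7,9}:  v_{7} + v_{9} = 2·v_{1} + v_{2} + 2·v_{4} + v_{8} ; sig = ⟨2 | 1 1 2 2⟩
  • {1,3,4}:  v_{1} + v_{3} + v_{4} = 0 ; sig = ⟨3 | 0⟩
  • {2,6,8}:  v_{2} + v_{6} + v_{8} = 0 ; sig = ⟨3 | 0⟩
  • {0,1,4}:  v_{0} + v_{1} + v_{4} = v_{9} ; sig = ⟨3 | 1⟩
  • {1,2,4,5,8}:  v_{1} + v_{2} + v_{4} + v_{5} + v_{8} = v_{7} ; sig = ⟨5 | 1⟩

so the primitive-relation signature multiset is
    ⟨2 | 0⟩
    ⟨2 | 1⟩
    ⟨2 | 1 1⟩
    ⟨2 | 1 1 1⟩
    ⟨2 | 1 1 1⟩
    ⟨2 | 1 1 1 1⟩
    ⟨2 | 1 1 2 2⟩
    ⟨3 | 0⟩
    ⟨3 | 0⟩
    ⟨3 | 1⟩
    ⟨5 | 1⟩


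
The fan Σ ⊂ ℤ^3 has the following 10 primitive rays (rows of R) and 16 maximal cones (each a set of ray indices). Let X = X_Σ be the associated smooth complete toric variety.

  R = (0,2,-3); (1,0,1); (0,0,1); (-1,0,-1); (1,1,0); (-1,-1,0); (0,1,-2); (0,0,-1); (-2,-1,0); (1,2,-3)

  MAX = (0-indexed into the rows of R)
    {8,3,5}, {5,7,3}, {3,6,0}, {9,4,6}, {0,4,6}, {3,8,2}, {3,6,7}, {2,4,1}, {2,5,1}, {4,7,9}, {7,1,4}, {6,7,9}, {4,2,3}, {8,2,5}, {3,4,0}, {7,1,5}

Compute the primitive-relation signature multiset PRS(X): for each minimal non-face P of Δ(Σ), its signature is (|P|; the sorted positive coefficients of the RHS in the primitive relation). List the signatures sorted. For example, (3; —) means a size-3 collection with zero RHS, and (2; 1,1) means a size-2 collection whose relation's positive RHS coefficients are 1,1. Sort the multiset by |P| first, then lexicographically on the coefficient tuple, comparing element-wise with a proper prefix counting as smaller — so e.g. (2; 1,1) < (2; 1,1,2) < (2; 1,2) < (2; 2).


Minimal non-faces — 25 found among 10 rays, 16 max cones:

  P={1,3}:  v_{1} + v_{3} = 0 ; sig = (2; —)
  P={2,7}:  v_{2} + v_{7} = 0 ; sig = (2; —)
  P={4,5}:  v_{4} + v_{5} = 0 ; sig = (2; —)
  P={0,1}:  v_{0} + v_{1} = v_{4} + v_{6} ; sig = (2; 1,1)
  P={0,5}:  v_{0} + v_{5} = v_{3} + v_{6} ; sig = (2; 1,1)
  P={1,6}:  v_{1} + v_{6} = v_{4} + v_{7} ; sig = (2; 1,1)
  P={1,8}:  v_{1} + v_{8} = v_{2} + v_{5} ; sig = (2; 1,1)
  P={2,6}:  v_{2} + v_{6} = v_{3} + v_{4} ; sig = (2; 1,1)
  P={2,9}:  v_{2} + v_{9} = v_{4} + v_{6} ; sig = (2; 1,1)
  P={4,8}:  v_{4} + v_{8} = v_{2} + v_{3} ; sig = (2; 1,1)
  P={5,6}:  v_{5} + v_{6} = v_{3} + v_{7} ; sig = (2; 1,1)
  P={5,9}:  v_{5} + v_{9} = v_{6} + v_{7} ; sig = (2; 1,1)
  P={7,8}:  v_{7} + v_{8} = v_{3} + v_{5} ; sig = (2; 1,1)
  P={8,9}:  v_{8} + v_{9} = v_{3} + v_{6} ; sig = (2; 1,1)
  P={0,8}:  v_{0} + v_{8} = 3·v_{3} + v_{4} ; sig = (2; 1,3)
  P={0,9}:  v_{0} + v_{9} = v_{4} + 3·v_{6} ; sig = (2; 1,3)
  P={0,7}:  v_{0} + v_{7} = 2·v_{6} ; sig = (2; 2)
  P={3,9}:  v_{3} + v_{9} = 2·v_{6} ; sig = (2; 2)
  P={6,8}:  v_{6} + v_{8} = 2·v_{3} ; sig = (2; 2)
  P={0,2}:  v_{0} + v_{2} = 2·v_{3} + 2·v_{4} ; sig = (2; 2,2)
  P={1,9}:  v_{1} + v_{9} = 2·v_{4} + 2·v_{7} ; sig = (2; 2,2)
  P={2,3,5}:  v_{2} + v_{3} + v_{5} = v_{8} ; sig = (3; 1)
  P={3,4,6}:  v_{3} + v_{4} + v_{6} = v_{0} ; sig = (3; 1)
  P={3,4,7}:  v_{3} + v_{4} + v_{7} = v_{6} ; sig = (3; 1)
  P={4,6,7}:  v_{4} + v_{6} + v_{7} = v_{9} ; sig = (3; 1)

Signatures (|P|; sorted positive RHS coefficients), sorted:
    |P|=2: 21 collections, coeffs (), (), (), (1,1), (1,1), (1,1), (1,1), (1,1), (1,1), (1,1), (1,1), (1,1), (1,1), (1,1), (1,3), (1,3), (2), (2), (2), (2,2), (2,2)
    |P|=3: 4 collections, coeffs (1), (1), (1), (1)
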